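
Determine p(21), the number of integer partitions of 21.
792

p(n) counts ways to write n as a sum of positive integers (order ignored).
Euler's pentagonal recurrence: p(k) = p(k-1) + p(k-2) - p(k-5) - p(k-7) + p(k-12) + p(k-15) - ... (offsets j(3j∓1)/2, signs ++--, p(0)=1, p(<0)=0).
DP table for k = 0..20: p(0)=1, p(1)=1, p(2)=2, p(3)=3, p(4)=5, p(5)=7, p(6)=11, p(7)=15, p(8)=22, p(9)=30, p(10)=42, p(11)=56, p(12)=77, p(13)=101, p(14)=135, p(15)=176, p(16)=231, p(17)=297, p(18)=385, p(19)=490, p(20)=627.
Final step: p(21) = p(20) + p(19) - p(16) - p(14) + p(9) + p(6)
= 627 + 490 - 231 - 135 + 30 + 11
= 792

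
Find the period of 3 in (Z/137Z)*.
136

137 is prime, so ord(3) divides φ(137) = 136.
Divisors of 136: 1, 2, 4, 8, 17, 34, 68, 136.
Repeated squaring: 3^1 ≡ 3, 3^2 ≡ 9, 3^4 ≡ 81, 3^8 ≡ 122, 3^16 ≡ 88, 3^32 ≡ 72, 3^64 ≡ 115, 3^128 ≡ 73 (mod 137).
Test 3^d mod 137 for each divisor d in increasing order:
3^1 ≡ 3
3^2 ≡ 9
3^4 ≡ 81
3^8 ≡ 122
3^17 = 3^16·3^1 ≡ 127
3^34 = 3^32·3^2 ≡ 100
3^68 = 3^64·3^4 ≡ 136
3^136 = 3^128·3^8 ≡ 1  ← first divisor giving 1
The order is 136.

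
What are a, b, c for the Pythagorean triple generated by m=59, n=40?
(1881, 4720, 5081)

Euclid's formula: a = m² - n², b = 2mn, c = m² + n²
m = 59, n = 40
a = 59² - 40² = 3481 - 1600 = 1881
b = 2 × 59 × 40 = 4720
c = 59² + 40² = 3481 + 1600 = 5081
Verification: 1881² + 4720² = 3538161 + 22278400 = 25816561 = 5081² ✓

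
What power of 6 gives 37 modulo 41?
32

Baby-step giant-step with step n = ⌈√41⌉ = 7.
Baby steps 6^j mod 41 (j:value) for j=0..6: 0:1, 1:6, 2:36, 3:11, 4:25, 5:27, 6:39.
Giant-step multiplier: 6^(-7) ≡ 6^(40-7) = 6^33 ≡ 17 (mod 41).
Giant steps γ_i = 37·17^i mod 41: γ_0=37, γ_1=14, γ_2=33, γ_3=28, γ_4=25 (in table at j=4).
x = i·n + j = 4·7 + 4 = 32.
Check: 6^32 ≡ 37 (mod 41).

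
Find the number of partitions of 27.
3010

p(n) counts ways to write n as a sum of positive integers (order ignored).
Euler's pentagonal recurrence: p(k) = p(k-1) + p(k-2) - p(k-5) - p(k-7) + p(k-12) + p(k-15) - ... (offsets j(3j∓1)/2, signs ++--, p(0)=1, p(<0)=0).
DP table for k = 0..26: p(0)=1, p(1)=1, p(2)=2, p(3)=3, p(4)=5, p(5)=7, p(6)=11, p(7)=15, p(8)=22, p(9)=30, p(10)=42, p(11)=56, p(12)=77, p(13)=101, p(14)=135, p(15)=176, p(16)=231, p(17)=297, p(18)=385, p(19)=490, p(20)=627, p(21)=792, p(22)=1002, p(23)=1255, p(24)=1575, p(25)=1958, p(26)=2436.
Final step: p(27) = p(26) + p(25) - p(22) - p(20) + p(15) + p(12) - p(5) - p(1)
= 2436 + 1958 - 1002 - 627 + 176 + 77 - 7 - 1
= 3010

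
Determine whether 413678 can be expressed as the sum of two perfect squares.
Not possible

Factorization: 413678 = 2 × 17 × 23^3
By Fermat: n is sum of two squares iff every prime p ≡ 3 (mod 4) appears to even power.
Prime(s) ≡ 3 (mod 4) with odd exponent: [(23, 3)]
Therefore 413678 cannot be expressed as a² + b².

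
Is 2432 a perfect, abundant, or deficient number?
abundant

Proper divisors of 2432: sum = 1 + 2 + 4 + 8 + 16 + 19 + 32 + 38 + 64 + 76 + 128 + 152 + 304 + 608 + 1216 = 2668
Since 2668 > 2432, 2432 is abundant.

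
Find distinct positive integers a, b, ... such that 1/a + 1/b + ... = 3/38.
1/13 + 1/494

Greedy algorithm:
3/38: ceiling(38/3) = 13, use 1/13
1/494: ceiling(494/1) = 494, use 1/494
Result: 3/38 = 1/13 + 1/494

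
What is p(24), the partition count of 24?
1575

p(n) counts ways to write n as a sum of positive integers (order ignored).
Euler's pentagonal recurrence: p(k) = p(k-1) + p(k-2) - p(k-5) - p(k-7) + p(k-12) + p(k-15) - ... (offsets j(3j∓1)/2, signs ++--, p(0)=1, p(<0)=0).
DP table for k = 0..23: p(0)=1, p(1)=1, p(2)=2, p(3)=3, p(4)=5, p(5)=7, p(6)=11, p(7)=15, p(8)=22, p(9)=30, p(10)=42, p(11)=56, p(12)=77, p(13)=101, p(14)=135, p(15)=176, p(16)=231, p(17)=297, p(18)=385, p(19)=490, p(20)=627, p(21)=792, p(22)=1002, p(23)=1255.
Final step: p(24) = p(23) + p(22) - p(19) - p(17) + p(12) + p(9) - p(2)
= 1255 + 1002 - 490 - 297 + 77 + 30 - 2
= 1575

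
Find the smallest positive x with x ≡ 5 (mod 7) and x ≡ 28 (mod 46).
166

Using Chinese Remainder Theorem:
M = 7 × 46 = 322
M1 = 46, M2 = 7
y1 = 46^(-1) mod 7 = 2
y2 = 7^(-1) mod 46 = 33
x = (5×46×2 + 28×7×33) mod 322 = 166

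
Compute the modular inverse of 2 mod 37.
19

gcd(2, 37) = 1, so the inverse exists.
Extended Euclidean algorithm on (37, 2):
37 = 18 × 2 + 1  ⟹  1 = (1)·37 + (-18)·2
So (-18)·2 ≡ 1 (mod 37), i.e. 2^(-1) ≡ -18 ≡ 19 (mod 37).
Check: 2 × 19 = 38 ≡ 1 (mod 37)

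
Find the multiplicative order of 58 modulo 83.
82

83 is prime, so ord(58) divides φ(83) = 82.
Divisors of 82: 1, 2, 41, 82.
Repeated squaring: 58^1 ≡ 58, 58^2 ≡ 44, 58^4 ≡ 27, 58^8 ≡ 65, 58^16 ≡ 75, 58^32 ≡ 64, 58^64 ≡ 29 (mod 83).
Test 58^d mod 83 for each divisor d in increasing order:
58^1 ≡ 58
58^2 ≡ 44
58^41 = 58^32·58^8·58^1 ≡ 82
58^82 = 58^64·58^16·58^2 ≡ 1  ← first divisor giving 1
The order is 82.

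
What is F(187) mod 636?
341

Matrix identity: Q^n = [[F_(n+1), F_n], [F_n, F_(n-1)]] with Q = [[1,1],[1,0]].
n = 187 = 10111011₂. Square-and-multiply, entries mod 636:
Q^1 = [[1,1],[1,0]]
Q^2 = (Q^1)² = [[2,1],[1,1]]
Q^5 = (Q^2)²·Q = [[8,5],[5,3]]
Q^11 = (Q^5)²·Q = [[144,89],[89,55]]
Q^23 = (Q^11)²·Q = [[576,37],[37,539]]
Q^46 = (Q^23)² = [[517,551],[551,602]]
Q^93 = (Q^46)²·Q = [[47,398],[398,285]]
Q^187 = (Q^93)²·Q = [[189,341],[341,484]]
F_187 mod 636 = Q^187[0][1] = 341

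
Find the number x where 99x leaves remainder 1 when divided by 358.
311

gcd(99, 358) = 1, so the inverse exists.
Extended Euclidean algorithm on (358, 99):
358 = 3 × 99 + 61  ⟹  61 = (1)·358 + (-3)·99
99 = 1 × 61 + 38  ⟹  38 = (-1)·358 + (4)·99
61 = 1 × 38 + 23  ⟹  23 = (2)·358 + (-7)·99
38 = 1 × 23 + 15  ⟹  15 = (-3)·358 + (11)·99
23 = 1 × 15 + 8  ⟹  8 = (5)·358 + (-18)·99
15 = 1 × 8 + 7  ⟹  7 = (-8)·358 + (29)·99
8 = 1 × 7 + 1  ⟹  1 = (13)·358 + (-47)·99
So (-47)·99 ≡ 1 (mod 358), i.e. 99^(-1) ≡ -47 ≡ 311 (mod 358).
Check: 99 × 311 = 30789 ≡ 1 (mod 358)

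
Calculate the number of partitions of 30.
5604

p(n) counts ways to write n as a sum of positive integers (order ignored).
Euler's pentagonal recurrence: p(k) = p(k-1) + p(k-2) - p(k-5) - p(k-7) + p(k-12) + p(k-15) - ... (offsets j(3j∓1)/2, signs ++--, p(0)=1, p(<0)=0).
DP table for k = 0..29: p(0)=1, p(1)=1, p(2)=2, p(3)=3, p(4)=5, p(5)=7, p(6)=11, p(7)=15, p(8)=22, p(9)=30, p(10)=42, p(11)=56, p(12)=77, p(13)=101, p(14)=135, p(15)=176, p(16)=231, p(17)=297, p(18)=385, p(19)=490, p(20)=627, p(21)=792, p(22)=1002, p(23)=1255, p(24)=1575, p(25)=1958, p(26)=2436, p(27)=3010, p(28)=3718, p(29)=4565.
Final step: p(30) = p(29) + p(28) - p(25) - p(23) + p(18) + p(15) - p(8) - p(4)
= 4565 + 3718 - 1958 - 1255 + 385 + 176 - 22 - 5
= 5604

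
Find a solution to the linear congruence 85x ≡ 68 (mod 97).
x ≡ 59 (mod 97)

gcd(85, 97) = 1, which divides 68, so solutions exist.
Find 85^(-1) mod 97 by the extended Euclidean algorithm:
97 = 1 × 85 + 12  ⟹  12 = (1)·97 + (-1)·85
85 = 7 × 12 + 1  ⟹  1 = (-7)·97 + (8)·85
So (8)·85 ≡ 1 (mod 97), i.e. 85^(-1) ≡ 8 (mod 97).
x ≡ 8 × 68 = 544 ≡ 59 (mod 97).
Check: 85 × 59 = 5015 ≡ 68 (mod 97).
Unique solution: x ≡ 59 (mod 97)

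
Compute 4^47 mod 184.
64

Repeated squaring. Binary of 47 = 101111.
4^1 ≡ 4 (mod 184); 4^2 ≡ 16 (mod 184); 4^4 ≡ 72 (mod 184); 4^8 ≡ 32 (mod 184); 4^16 ≡ 104 (mod 184); 4^32 ≡ 144 (mod 184)
4^47 = 4^1 × 4^2 × 4^4 × 4^8 × 4^32 ≡ 64 (mod 184)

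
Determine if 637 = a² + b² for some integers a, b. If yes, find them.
14² + 21² (a=14, b=21)

Factorization: 637 = 7^2 × 13
By Fermat: n is sum of two squares iff every prime p ≡ 3 (mod 4) appears to even power.
All primes ≡ 3 (mod 4) appear to even power.
Search a = 0, 1, 2, … for 637 - a² a perfect square: first hit at a = 14: 637 - 196 = 441 = 21².
637 = 14² + 21² = 196 + 441 ✓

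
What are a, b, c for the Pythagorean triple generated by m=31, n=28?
(177, 1736, 1745)

Euclid's formula: a = m² - n², b = 2mn, c = m² + n²
m = 31, n = 28
a = 31² - 28² = 961 - 784 = 177
b = 2 × 31 × 28 = 1736
c = 31² + 28² = 961 + 784 = 1745
Verification: 177² + 1736² = 31329 + 3013696 = 3045025 = 1745² ✓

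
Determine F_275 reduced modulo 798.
233

Matrix identity: Q^n = [[F_(n+1), F_n], [F_n, F_(n-1)]] with Q = [[1,1],[1,0]].
n = 275 = 100010011₂. Square-and-multiply, entries mod 798:
Q^1 = [[1,1],[1,0]]
Q^2 = (Q^1)² = [[2,1],[1,1]]
Q^4 = (Q^2)² = [[5,3],[3,2]]
Q^8 = (Q^4)² = [[34,21],[21,13]]
Q^17 = (Q^8)²·Q = [[190,1],[1,189]]
Q^34 = (Q^17)² = [[191,379],[379,610]]
Q^68 = (Q^34)² = [[572,339],[339,233]]
Q^137 = (Q^68)²·Q = [[790,13],[13,777]]
Q^275 = (Q^137)²·Q = [[654,233],[233,421]]
F_275 mod 798 = Q^275[0][1] = 233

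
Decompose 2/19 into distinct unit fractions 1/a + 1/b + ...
1/10 + 1/190

Greedy algorithm:
2/19: ceiling(19/2) = 10, use 1/10
1/190: ceiling(190/1) = 190, use 1/190
Result: 2/19 = 1/10 + 1/190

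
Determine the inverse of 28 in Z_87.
28

gcd(28, 87) = 1, so the inverse exists.
Extended Euclidean algorithm on (87, 28):
87 = 3 × 28 + 3  ⟹  3 = (1)·87 + (-3)·28
28 = 9 × 3 + 1  ⟹  1 = (-9)·87 + (28)·28
So (28)·28 ≡ 1 (mod 87), i.e. 28^(-1) ≡ 28 (mod 87).
Check: 28 × 28 = 784 ≡ 1 (mod 87)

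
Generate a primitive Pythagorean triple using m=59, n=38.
(2037, 4484, 4925)

Euclid's formula: a = m² - n², b = 2mn, c = m² + n²
m = 59, n = 38
a = 59² - 38² = 3481 - 1444 = 2037
b = 2 × 59 × 38 = 4484
c = 59² + 38² = 3481 + 1444 = 4925
Verification: 2037² + 4484² = 4149369 + 20106256 = 24255625 = 4925² ✓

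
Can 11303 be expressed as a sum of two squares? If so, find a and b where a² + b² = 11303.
Not possible

Factorization: 11303 = 89 × 127
By Fermat: n is sum of two squares iff every prime p ≡ 3 (mod 4) appears to even power.
Prime(s) ≡ 3 (mod 4) with odd exponent: [(127, 1)]
Therefore 11303 cannot be expressed as a² + b².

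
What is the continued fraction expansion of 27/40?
[0; 1, 2, 13]

Euclidean algorithm steps:
27 = 0 × 40 + 27
40 = 1 × 27 + 13
27 = 2 × 13 + 1
13 = 13 × 1 + 0
Continued fraction: [0; 1, 2, 13]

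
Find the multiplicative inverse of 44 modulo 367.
342

gcd(44, 367) = 1, so the inverse exists.
Extended Euclidean algorithm on (367, 44):
367 = 8 × 44 + 15  ⟹  15 = (1)·367 + (-8)·44
44 = 2 × 15 + 14  ⟹  14 = (-2)·367 + (17)·44
15 = 1 × 14 + 1  ⟹  1 = (3)·367 + (-25)·44
So (-25)·44 ≡ 1 (mod 367), i.e. 44^(-1) ≡ -25 ≡ 342 (mod 367).
Check: 44 × 342 = 15048 ≡ 1 (mod 367)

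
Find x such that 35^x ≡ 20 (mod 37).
7

Baby-step giant-step with step n = ⌈√37⌉ = 7.
Baby steps 35^j mod 37 (j:value) for j=0..6: 0:1, 1:35, 2:4, 3:29, 4:16, 5:5, 6:27.
Giant-step multiplier: 35^(-7) ≡ 35^(36-7) = 35^29 ≡ 13 (mod 37).
Giant steps γ_i = 20·13^i mod 37: γ_0=20, γ_1=1 (in table at j=0).
x = i·n + j = 1·7 + 0 = 7.
Check: 35^7 ≡ 20 (mod 37).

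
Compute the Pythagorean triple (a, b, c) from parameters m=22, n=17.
(195, 748, 773)

Euclid's formula: a = m² - n², b = 2mn, c = m² + n²
m = 22, n = 17
a = 22² - 17² = 484 - 289 = 195
b = 2 × 22 × 17 = 748
c = 22² + 17² = 484 + 289 = 773
Verification: 195² + 748² = 38025 + 559504 = 597529 = 773² ✓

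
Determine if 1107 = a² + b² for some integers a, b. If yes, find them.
Not possible

Factorization: 1107 = 3^3 × 41
By Fermat: n is sum of two squares iff every prime p ≡ 3 (mod 4) appears to even power.
Prime(s) ≡ 3 (mod 4) with odd exponent: [(3, 3)]
Therefore 1107 cannot be expressed as a² + b².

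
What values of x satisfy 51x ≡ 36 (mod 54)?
x ≡ 6 (mod 18)

gcd(51, 54) = 3, which divides 36, so solutions exist.
Divide through by 3: 17x ≡ 12 (mod 18).
Find 17^(-1) mod 18 by the extended Euclidean algorithm:
18 = 1 × 17 + 1  ⟹  1 = (1)·18 + (-1)·17
So (-1)·17 ≡ 1 (mod 18), i.e. 17^(-1) ≡ -1 ≡ 17 (mod 18).
x ≡ 17 × 12 = 204 ≡ 6 (mod 18).
Check: 51 × 6 = 306 ≡ 36 (mod 54).
x ≡ 6 (mod 18), giving 3 solutions mod 54.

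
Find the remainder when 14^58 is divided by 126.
112

Repeated squaring. Binary of 58 = 111010.
14^1 ≡ 14 (mod 126); 14^2 ≡ 70 (mod 126); 14^4 ≡ 112 (mod 126); 14^8 ≡ 70 (mod 126); 14^16 ≡ 112 (mod 126); 14^32 ≡ 70 (mod 126)
14^58 = 14^2 × 14^8 × 14^16 × 14^32 ≡ 112 (mod 126)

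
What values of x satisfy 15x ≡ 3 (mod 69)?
x ≡ 14 (mod 23)

gcd(15, 69) = 3, which divides 3, so solutions exist.
Divide through by 3: 5x ≡ 1 (mod 23).
Find 5^(-1) mod 23 by the extended Euclidean algorithm:
23 = 4 × 5 + 3  ⟹  3 = (1)·23 + (-4)·5
5 = 1 × 3 + 2  ⟹  2 = (-1)·23 + (5)·5
3 = 1 × 2 + 1  ⟹  1 = (2)·23 + (-9)·5
So (-9)·5 ≡ 1 (mod 23), i.e. 5^(-1) ≡ -9 ≡ 14 (mod 23).
x ≡ 14 × 1 = 14 ≡ 14 (mod 23).
Check: 15 × 14 = 210 ≡ 3 (mod 69).
x ≡ 14 (mod 23), giving 3 solutions mod 69.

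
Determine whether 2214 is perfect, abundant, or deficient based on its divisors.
abundant

Proper divisors of 2214: sum = 1 + 2 + 3 + 6 + 9 + 18 + 27 + 41 + 54 + 82 + 123 + 246 + 369 + 738 + 1107 = 2826
Since 2826 > 2214, 2214 is abundant.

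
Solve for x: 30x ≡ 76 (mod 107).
x ≡ 81 (mod 107)

gcd(30, 107) = 1, which divides 76, so solutions exist.
Find 30^(-1) mod 107 by the extended Euclidean algorithm:
107 = 3 × 30 + 17  ⟹  17 = (1)·107 + (-3)·30
30 = 1 × 17 + 13  ⟹  13 = (-1)·107 + (4)·30
17 = 1 × 13 + 4  ⟹  4 = (2)·107 + (-7)·30
13 = 3 × 4 + 1  ⟹  1 = (-7)·107 + (25)·30
So (25)·30 ≡ 1 (mod 107), i.e. 30^(-1) ≡ 25 (mod 107).
x ≡ 25 × 76 = 1900 ≡ 81 (mod 107).
Check: 30 × 81 = 2430 ≡ 76 (mod 107).
Unique solution: x ≡ 81 (mod 107)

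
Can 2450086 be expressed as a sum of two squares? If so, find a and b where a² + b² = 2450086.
Not possible

Factorization: 2450086 = 2 × 107^3
By Fermat: n is sum of two squares iff every prime p ≡ 3 (mod 4) appears to even power.
Prime(s) ≡ 3 (mod 4) with odd exponent: [(107, 3)]
Therefore 2450086 cannot be expressed as a² + b².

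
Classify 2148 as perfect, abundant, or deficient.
abundant

Proper divisors of 2148: sum = 1 + 2 + 3 + 4 + 6 + 12 + 179 + 358 + 537 + 716 + 1074 = 2892
Since 2892 > 2148, 2148 is abundant.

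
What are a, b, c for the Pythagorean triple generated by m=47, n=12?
(2065, 1128, 2353)

Euclid's formula: a = m² - n², b = 2mn, c = m² + n²
m = 47, n = 12
a = 47² - 12² = 2209 - 144 = 2065
b = 2 × 47 × 12 = 1128
c = 47² + 12² = 2209 + 144 = 2353
Verification: 2065² + 1128² = 4264225 + 1272384 = 5536609 = 2353² ✓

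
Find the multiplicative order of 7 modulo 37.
9

37 is prime, so ord(7) divides φ(37) = 36.
Divisors of 36: 1, 2, 3, 4, 6, 9, 12, 18, 36.
Repeated squaring: 7^1 ≡ 7, 7^2 ≡ 12, 7^4 ≡ 33, 7^8 ≡ 16, 7^16 ≡ 34, 7^32 ≡ 9 (mod 37).
Test 7^d mod 37 for each divisor d in increasing order:
7^1 ≡ 7
7^2 ≡ 12
7^3 = 7^2·7^1 ≡ 10
7^4 ≡ 33
7^6 = 7^4·7^2 ≡ 26
7^9 = 7^8·7^1 ≡ 1  ← first divisor giving 1
The order is 9.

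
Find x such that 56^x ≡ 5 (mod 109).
28

Baby-step giant-step with step n = ⌈√109⌉ = 11.
Baby steps 56^j mod 109 (j:value) for j=0..10: 0:1, 1:56, 2:84, 3:17, 4:80, 5:11, 6:71, 7:52, 8:78, 9:8, 10:12.
Giant-step multiplier: 56^(-11) ≡ 56^(108-11) = 56^97 ≡ 103 (mod 109).
Giant steps γ_i = 5·103^i mod 109: γ_0=5, γ_1=79, γ_2=71 (in table at j=6).
x = i·n + j = 2·11 + 6 = 28.
Check: 56^28 ≡ 5 (mod 109).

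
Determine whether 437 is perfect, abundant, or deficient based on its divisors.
deficient

Proper divisors of 437: sum = 1 + 19 + 23 = 43
Since 43 < 437, 437 is deficient.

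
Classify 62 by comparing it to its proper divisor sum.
deficient

Proper divisors of 62: sum = 1 + 2 + 31 = 34
Since 34 < 62, 62 is deficient.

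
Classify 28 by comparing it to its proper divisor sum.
perfect

Proper divisors of 28: sum = 1 + 2 + 4 + 7 + 14 = 28
Since 28 = 28, 28 is perfect.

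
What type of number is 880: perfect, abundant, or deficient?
abundant

Proper divisors of 880: sum = 1 + 2 + 4 + 5 + 8 + 10 + 11 + 16 + ... + 110 + 176 + 220 + 440 (19 divisors) = 1352
Since 1352 > 880, 880 is abundant.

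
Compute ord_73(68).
72

73 is prime, so ord(68) divides φ(73) = 72.
Divisors of 72: 1, 2, 3, 4, 6, 8, 9, 12, 18, 24, 36, 72.
Repeated squaring: 68^1 ≡ 68, 68^2 ≡ 25, 68^4 ≡ 41, 68^8 ≡ 2, 68^16 ≡ 4, 68^32 ≡ 16, 68^64 ≡ 37 (mod 73).
Test 68^d mod 73 for each divisor d in increasing order:
68^1 ≡ 68
68^2 ≡ 25
68^3 = 68^2·68^1 ≡ 21
68^4 ≡ 41
68^6 = 68^4·68^2 ≡ 3
68^8 ≡ 2
68^9 = 68^8·68^1 ≡ 63
68^12 = 68^8·68^4 ≡ 9
68^18 = 68^16·68^2 ≡ 27
68^24 = 68^16·68^8 ≡ 8
68^36 = 68^32·68^4 ≡ 72
68^72 = 68^64·68^8 ≡ 1  ← first divisor giving 1
The order is 72.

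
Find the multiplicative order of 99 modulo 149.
148

149 is prime, so ord(99) divides φ(149) = 148.
Divisors of 148: 1, 2, 4, 37, 74, 148.
Repeated squaring: 99^1 ≡ 99, 99^2 ≡ 116, 99^4 ≡ 46, 99^8 ≡ 30, 99^16 ≡ 6, 99^32 ≡ 36, 99^64 ≡ 104, 99^128 ≡ 88 (mod 149).
Test 99^d mod 149 for each divisor d in increasing order:
99^1 ≡ 99
99^2 ≡ 116
99^4 ≡ 46
99^37 = 99^32·99^4·99^1 ≡ 44
99^74 = 99^64·99^8·99^2 ≡ 148
99^148 = 99^128·99^16·99^4 ≡ 1  ← first divisor giving 1
The order is 148.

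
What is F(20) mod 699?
474

Matrix identity: Q^n = [[F_(n+1), F_n], [F_n, F_(n-1)]] with Q = [[1,1],[1,0]].
n = 20 = 10100₂. Square-and-multiply, entries mod 699:
Q^1 = [[1,1],[1,0]]
Q^2 = (Q^1)² = [[2,1],[1,1]]
Q^5 = (Q^2)²·Q = [[8,5],[5,3]]
Q^10 = (Q^5)² = [[89,55],[55,34]]
Q^20 = (Q^10)² = [[461,474],[474,686]]
F_20 mod 699 = Q^20[0][1] = 474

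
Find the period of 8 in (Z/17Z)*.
8

17 is prime, so ord(8) divides φ(17) = 16.
Divisors of 16: 1, 2, 4, 8, 16.
Repeated squaring: 8^1 ≡ 8, 8^2 ≡ 13, 8^4 ≡ 16, 8^8 ≡ 1, 8^16 ≡ 1 (mod 17).
Test 8^d mod 17 for each divisor d in increasing order:
8^1 ≡ 8
8^2 ≡ 13
8^4 ≡ 16
8^8 ≡ 1  ← first divisor giving 1
The order is 8.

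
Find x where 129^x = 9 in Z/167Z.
90

Baby-step giant-step with step n = ⌈√167⌉ = 13.
Baby steps 129^j mod 167 (j:value) for j=0..12: 0:1, 1:129, 2:108, 3:71, 4:141, 5:153, 6:31, 7:158, 8:8, 9:30, 10:29, 11:67, 12:126.
Giant-step multiplier: 129^(-13) ≡ 129^(166-13) = 129^153 ≡ 82 (mod 167).
Giant steps γ_i = 9·82^i mod 167: γ_0=9, γ_1=70, γ_2=62, γ_3=74, γ_4=56, γ_5=83, γ_6=126 (in table at j=12).
x = i·n + j = 6·13 + 12 = 90.
Check: 129^90 ≡ 9 (mod 167).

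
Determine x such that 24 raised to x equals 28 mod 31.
22

Baby-step giant-step with step n = ⌈√31⌉ = 6.
Baby steps 24^j mod 31 (j:value) for j=0..5: 0:1, 1:24, 2:18, 3:29, 4:14, 5:26.
Giant-step multiplier: 24^(-6) ≡ 24^(30-6) = 24^24 ≡ 8 (mod 31).
Giant steps γ_i = 28·8^i mod 31: γ_0=28, γ_1=7, γ_2=25, γ_3=14 (in table at j=4).
x = i·n + j = 3·6 + 4 = 22.
Check: 24^22 ≡ 28 (mod 31).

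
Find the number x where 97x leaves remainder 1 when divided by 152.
105

gcd(97, 152) = 1, so the inverse exists.
Extended Euclidean algorithm on (152, 97):
152 = 1 × 97 + 55  ⟹  55 = (1)·152 + (-1)·97
97 = 1 × 55 + 42  ⟹  42 = (-1)·152 + (2)·97
55 = 1 × 42 + 13  ⟹  13 = (2)·152 + (-3)·97
42 = 3 × 13 + 3  ⟹  3 = (-7)·152 + (11)·97
13 = 4 × 3 + 1  ⟹  1 = (30)·152 + (-47)·97
So (-47)·97 ≡ 1 (mod 152), i.e. 97^(-1) ≡ -47 ≡ 105 (mod 152).
Check: 97 × 105 = 10185 ≡ 1 (mod 152)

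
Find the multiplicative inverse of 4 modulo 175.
44

gcd(4, 175) = 1, so the inverse exists.
Extended Euclidean algorithm on (175, 4):
175 = 43 × 4 + 3  ⟹  3 = (1)·175 + (-43)·4
4 = 1 × 3 + 1  ⟹  1 = (-1)·175 + (44)·4
So (44)·4 ≡ 1 (mod 175), i.e. 4^(-1) ≡ 44 (mod 175).
Check: 4 × 44 = 176 ≡ 1 (mod 175)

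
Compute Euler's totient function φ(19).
18

19 = 19
φ(n) = n × ∏(1 - 1/p) for each prime p dividing n
φ(19) = 19 × (1 - 1/19) = 18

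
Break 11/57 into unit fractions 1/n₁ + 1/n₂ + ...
1/6 + 1/38

Greedy algorithm:
11/57: ceiling(57/11) = 6, use 1/6
1/38: ceiling(38/1) = 38, use 1/38
Result: 11/57 = 1/6 + 1/38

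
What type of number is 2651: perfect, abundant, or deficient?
deficient

Proper divisors of 2651: sum = 1 + 11 + 241 = 253
Since 253 < 2651, 2651 is deficient.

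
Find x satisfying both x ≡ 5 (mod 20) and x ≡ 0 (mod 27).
405

Using Chinese Remainder Theorem:
M = 20 × 27 = 540
M1 = 27, M2 = 20
y1 = 27^(-1) mod 20 = 3
y2 = 20^(-1) mod 27 = 23
x = (5×27×3 + 0×20×23) mod 540 = 405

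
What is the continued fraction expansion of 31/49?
[0; 1, 1, 1, 2, 1, 1, 2]

Euclidean algorithm steps:
31 = 0 × 49 + 31
49 = 1 × 31 + 18
31 = 1 × 18 + 13
18 = 1 × 13 + 5
13 = 2 × 5 + 3
5 = 1 × 3 + 2
3 = 1 × 2 + 1
2 = 2 × 1 + 0
Continued fraction: [0; 1, 1, 1, 2, 1, 1, 2]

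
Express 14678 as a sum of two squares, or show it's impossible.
Not possible

Factorization: 14678 = 2 × 41 × 179
By Fermat: n is sum of two squares iff every prime p ≡ 3 (mod 4) appears to even power.
Prime(s) ≡ 3 (mod 4) with odd exponent: [(179, 1)]
Therefore 14678 cannot be expressed as a² + b².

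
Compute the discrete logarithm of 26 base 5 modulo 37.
24

Baby-step giant-step with step n = ⌈√37⌉ = 7.
Baby steps 5^j mod 37 (j:value) for j=0..6: 0:1, 1:5, 2:25, 3:14, 4:33, 5:17, 6:11.
Giant-step multiplier: 5^(-7) ≡ 5^(36-7) = 5^29 ≡ 35 (mod 37).
Giant steps γ_i = 26·35^i mod 37: γ_0=26, γ_1=22, γ_2=30, γ_3=14 (in table at j=3).
x = i·n + j = 3·7 + 3 = 24.
Check: 5^24 ≡ 26 (mod 37).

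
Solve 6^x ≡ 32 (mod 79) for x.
4

Baby-step giant-step with step n = ⌈√79⌉ = 9.
Baby steps 6^j mod 79 (j:value) for j=0..8: 0:1, 1:6, 2:36, 3:58, 4:32, 5:34, 6:46, 7:39, 8:76.
h = 32 is already in the table at j=4, so x = 4.
Check: 6^4 ≡ 32 (mod 79).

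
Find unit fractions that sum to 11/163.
1/15 + 1/1223 + 1/2990235

Greedy algorithm:
11/163: ceiling(163/11) = 15, use 1/15
2/2445: ceiling(2445/2) = 1223, use 1/1223
1/2990235: ceiling(2990235/1) = 2990235, use 1/2990235
Result: 11/163 = 1/15 + 1/1223 + 1/2990235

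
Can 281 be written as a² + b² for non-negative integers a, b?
5² + 16² (a=5, b=16)

Factorization: 281 = 281
By Fermat: n is sum of two squares iff every prime p ≡ 3 (mod 4) appears to even power.
All primes ≡ 3 (mod 4) appear to even power.
Search a = 0, 1, 2, … for 281 - a² a perfect square: first hit at a = 5: 281 - 25 = 256 = 16².
281 = 5² + 16² = 25 + 256 ✓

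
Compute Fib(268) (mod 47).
3

Matrix identity: Q^n = [[F_(n+1), F_n], [F_n, F_(n-1)]] with Q = [[1,1],[1,0]].
n = 268 = 100001100₂. Square-and-multiply, entries mod 47:
Q^1 = [[1,1],[1,0]]
Q^2 = (Q^1)² = [[2,1],[1,1]]
Q^4 = (Q^2)² = [[5,3],[3,2]]
Q^8 = (Q^4)² = [[34,21],[21,13]]
Q^16 = (Q^8)² = [[46,0],[0,46]]
Q^33 = (Q^16)²·Q = [[1,1],[1,0]]
Q^67 = (Q^33)²·Q = [[3,2],[2,1]]
Q^134 = (Q^67)² = [[13,8],[8,5]]
Q^268 = (Q^134)² = [[45,3],[3,42]]
F_268 mod 47 = Q^268[0][1] = 3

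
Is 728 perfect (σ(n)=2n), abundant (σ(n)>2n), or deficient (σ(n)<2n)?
abundant

Proper divisors of 728: sum = 1 + 2 + 4 + 7 + 8 + 13 + 14 + 26 + 28 + 52 + 56 + 91 + 104 + 182 + 364 = 952
Since 952 > 728, 728 is abundant.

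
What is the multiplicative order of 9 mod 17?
8

17 is prime, so ord(9) divides φ(17) = 16.
Divisors of 16: 1, 2, 4, 8, 16.
Repeated squaring: 9^1 ≡ 9, 9^2 ≡ 13, 9^4 ≡ 16, 9^8 ≡ 1, 9^16 ≡ 1 (mod 17).
Test 9^d mod 17 for each divisor d in increasing order:
9^1 ≡ 9
9^2 ≡ 13
9^4 ≡ 16
9^8 ≡ 1  ← first divisor giving 1
The order is 8.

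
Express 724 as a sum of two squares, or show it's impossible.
18² + 20² (a=18, b=20)

Factorization: 724 = 2^2 × 181
By Fermat: n is sum of two squares iff every prime p ≡ 3 (mod 4) appears to even power.
All primes ≡ 3 (mod 4) appear to even power.
Search a = 0, 1, 2, … for 724 - a² a perfect square: first hit at a = 18: 724 - 324 = 400 = 20².
724 = 18² + 20² = 324 + 400 ✓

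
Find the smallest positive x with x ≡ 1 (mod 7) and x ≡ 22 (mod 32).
22

Using Chinese Remainder Theorem:
M = 7 × 32 = 224
M1 = 32, M2 = 7
y1 = 32^(-1) mod 7 = 2
y2 = 7^(-1) mod 32 = 23
x = (1×32×2 + 22×7×23) mod 224 = 22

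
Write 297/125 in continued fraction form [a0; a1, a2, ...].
[2; 2, 1, 1, 1, 15]

Euclidean algorithm steps:
297 = 2 × 125 + 47
125 = 2 × 47 + 31
47 = 1 × 31 + 16
31 = 1 × 16 + 15
16 = 1 × 15 + 1
15 = 15 × 1 + 0
Continued fraction: [2; 2, 1, 1, 1, 15]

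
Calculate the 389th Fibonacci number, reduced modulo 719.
307

Matrix identity: Q^n = [[F_(n+1), F_n], [F_n, F_(n-1)]] with Q = [[1,1],[1,0]].
n = 389 = 110000101₂. Square-and-multiply, entries mod 719:
Q^1 = [[1,1],[1,0]]
Q^3 = (Q^1)²·Q = [[3,2],[2,1]]
Q^6 = (Q^3)² = [[13,8],[8,5]]
Q^12 = (Q^6)² = [[233,144],[144,89]]
Q^24 = (Q^12)² = [[249,352],[352,616]]
Q^48 = (Q^24)² = [[403,343],[343,60]]
Q^97 = (Q^48)²·Q = [[277,367],[367,629]]
Q^194 = (Q^97)² = [[32,324],[324,427]]
Q^389 = (Q^194)²·Q = [[190,307],[307,602]]
F_389 mod 719 = Q^389[0][1] = 307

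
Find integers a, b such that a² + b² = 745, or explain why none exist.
4² + 27² (a=4, b=27)

Factorization: 745 = 5 × 149
By Fermat: n is sum of two squares iff every prime p ≡ 3 (mod 4) appears to even power.
All primes ≡ 3 (mod 4) appear to even power.
Search a = 0, 1, 2, … for 745 - a² a perfect square: first hit at a = 4: 745 - 16 = 729 = 27².
745 = 4² + 27² = 16 + 729 ✓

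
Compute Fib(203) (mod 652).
133

Matrix identity: Q^n = [[F_(n+1), F_n], [F_n, F_(n-1)]] with Q = [[1,1],[1,0]].
n = 203 = 11001011₂. Square-and-multiply, entries mod 652:
Q^1 = [[1,1],[1,0]]
Q^3 = (Q^1)²·Q = [[3,2],[2,1]]
Q^6 = (Q^3)² = [[13,8],[8,5]]
Q^12 = (Q^6)² = [[233,144],[144,89]]
Q^25 = (Q^12)²·Q = [[121,45],[45,76]]
Q^50 = (Q^25)² = [[366,389],[389,629]]
Q^101 = (Q^50)²·Q = [[120,353],[353,419]]
Q^203 = (Q^101)²·Q = [[16,133],[133,535]]
F_203 mod 652 = Q^203[0][1] = 133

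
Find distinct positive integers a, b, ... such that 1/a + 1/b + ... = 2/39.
1/20 + 1/780

Greedy algorithm:
2/39: ceiling(39/2) = 20, use 1/20
1/780: ceiling(780/1) = 780, use 1/780
Result: 2/39 = 1/20 + 1/780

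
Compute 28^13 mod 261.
28

Repeated squaring. Binary of 13 = 1101.
28^1 ≡ 28 (mod 261); 28^2 ≡ 1 (mod 261); 28^4 ≡ 1 (mod 261); 28^8 ≡ 1 (mod 261)
28^13 = 28^1 × 28^4 × 28^8 ≡ 28 (mod 261)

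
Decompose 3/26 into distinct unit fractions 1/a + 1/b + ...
1/9 + 1/234

Greedy algorithm:
3/26: ceiling(26/3) = 9, use 1/9
1/234: ceiling(234/1) = 234, use 1/234
Result: 3/26 = 1/9 + 1/234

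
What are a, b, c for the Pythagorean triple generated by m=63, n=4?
(3953, 504, 3985)

Euclid's formula: a = m² - n², b = 2mn, c = m² + n²
m = 63, n = 4
a = 63² - 4² = 3969 - 16 = 3953
b = 2 × 63 × 4 = 504
c = 63² + 4² = 3969 + 16 = 3985
Verification: 3953² + 504² = 15626209 + 254016 = 15880225 = 3985² ✓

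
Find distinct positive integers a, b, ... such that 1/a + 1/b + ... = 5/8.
1/2 + 1/8

Greedy algorithm:
5/8: ceiling(8/5) = 2, use 1/2
1/8: ceiling(8/1) = 8, use 1/8
Result: 5/8 = 1/2 + 1/8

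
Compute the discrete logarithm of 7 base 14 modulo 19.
6

Baby-step giant-step with step n = ⌈√19⌉ = 5.
Baby steps 14^j mod 19 (j:value) for j=0..4: 0:1, 1:14, 2:6, 3:8, 4:17.
Giant-step multiplier: 14^(-5) ≡ 14^(18-5) = 14^13 ≡ 2 (mod 19).
Giant steps γ_i = 7·2^i mod 19: γ_0=7, γ_1=14 (in table at j=1).
x = i·n + j = 1·5 + 1 = 6.
Check: 14^6 ≡ 7 (mod 19).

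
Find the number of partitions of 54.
386155

p(n) counts ways to write n as a sum of positive integers (order ignored).
Euler's pentagonal recurrence: p(k) = p(k-1) + p(k-2) - p(k-5) - p(k-7) + p(k-12) + p(k-15) - ... (offsets j(3j∓1)/2, signs ++--, p(0)=1, p(<0)=0).
DP table for k = 0..53: p(0)=1, p(1)=1, p(2)=2, p(3)=3, p(4)=5, p(5)=7, p(6)=11, p(7)=15, p(8)=22, p(9)=30, p(10)=42, p(11)=56, p(12)=77, p(13)=101, p(14)=135, p(15)=176, p(16)=231, p(17)=297, p(18)=385, p(19)=490, p(20)=627, p(21)=792, p(22)=1002, p(23)=1255, p(24)=1575, p(25)=1958, p(26)=2436, p(27)=3010, p(28)=3718, p(29)=4565, p(30)=5604, p(31)=6842, p(32)=8349, p(33)=10143, p(34)=12310, p(35)=14883, p(36)=17977, p(37)=21637, p(38)=26015, p(39)=31185, p(40)=37338, p(41)=44583, p(42)=53174, p(43)=63261, p(44)=75175, p(45)=89134, p(46)=105558, p(47)=124754, p(48)=147273, p(49)=173525, p(50)=204226, p(51)=239943, p(52)=281589, p(53)=329931.
Final step: p(54) = p(53) + p(52) - p(49) - p(47) + p(42) + p(39) - p(32) - p(28) + p(19) + p(14) - p(3)
= 329931 + 281589 - 173525 - 124754 + 53174 + 31185 - 8349 - 3718 + 490 + 135 - 3
= 386155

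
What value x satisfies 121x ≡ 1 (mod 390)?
361

gcd(121, 390) = 1, so the inverse exists.
Extended Euclidean algorithm on (390, 121):
390 = 3 × 121 + 27  ⟹  27 = (1)·390 + (-3)·121
121 = 4 × 27 + 13  ⟹  13 = (-4)·390 + (13)·121
27 = 2 × 13 + 1  ⟹  1 = (9)·390 + (-29)·121
So (-29)·121 ≡ 1 (mod 390), i.e. 121^(-1) ≡ -29 ≡ 361 (mod 390).
Check: 121 × 361 = 43681 ≡ 1 (mod 390)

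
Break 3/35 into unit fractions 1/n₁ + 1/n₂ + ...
1/12 + 1/420

Greedy algorithm:
3/35: ceiling(35/3) = 12, use 1/12
1/420: ceiling(420/1) = 420, use 1/420
Result: 3/35 = 1/12 + 1/420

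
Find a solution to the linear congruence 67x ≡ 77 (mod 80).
x ≡ 31 (mod 80)

gcd(67, 80) = 1, which divides 77, so solutions exist.
Find 67^(-1) mod 80 by the extended Euclidean algorithm:
80 = 1 × 67 + 13  ⟹  13 = (1)·80 + (-1)·67
67 = 5 × 13 + 2  ⟹  2 = (-5)·80 + (6)·67
13 = 6 × 2 + 1  ⟹  1 = (31)·80 + (-37)·67
So (-37)·67 ≡ 1 (mod 80), i.e. 67^(-1) ≡ -37 ≡ 43 (mod 80).
x ≡ 43 × 77 = 3311 ≡ 31 (mod 80).
Check: 67 × 31 = 2077 ≡ 77 (mod 80).
Unique solution: x ≡ 31 (mod 80)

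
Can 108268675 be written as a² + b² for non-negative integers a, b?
Not possible

Factorization: 108268675 = 5^2 × 163^3
By Fermat: n is sum of two squares iff every prime p ≡ 3 (mod 4) appears to even power.
Prime(s) ≡ 3 (mod 4) with odd exponent: [(163, 3)]
Therefore 108268675 cannot be expressed as a² + b².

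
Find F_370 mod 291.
40

Matrix identity: Q^n = [[F_(n+1), F_n], [F_n, F_(n-1)]] with Q = [[1,1],[1,0]].
n = 370 = 101110010₂. Square-and-multiply, entries mod 291:
Q^1 = [[1,1],[1,0]]
Q^2 = (Q^1)² = [[2,1],[1,1]]
Q^5 = (Q^2)²·Q = [[8,5],[5,3]]
Q^11 = (Q^5)²·Q = [[144,89],[89,55]]
Q^23 = (Q^11)²·Q = [[99,139],[139,251]]
Q^46 = (Q^23)² = [[22,53],[53,260]]
Q^92 = (Q^46)² = [[92,105],[105,278]]
Q^185 = (Q^92)²·Q = [[139,283],[283,147]]
Q^370 = (Q^185)² = [[179,40],[40,139]]
F_370 mod 291 = Q^370[0][1] = 40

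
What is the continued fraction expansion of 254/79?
[3; 4, 1, 1, 1, 5]

Euclidean algorithm steps:
254 = 3 × 79 + 17
79 = 4 × 17 + 11
17 = 1 × 11 + 6
11 = 1 × 6 + 5
6 = 1 × 5 + 1
5 = 5 × 1 + 0
Continued fraction: [3; 4, 1, 1, 1, 5]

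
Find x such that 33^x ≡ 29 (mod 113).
43

Baby-step giant-step with step n = ⌈√113⌉ = 11.
Baby steps 33^j mod 113 (j:value) for j=0..10: 0:1, 1:33, 2:72, 3:3, 4:99, 5:103, 6:9, 7:71, 8:83, 9:27, 10:100.
Giant-step multiplier: 33^(-11) ≡ 33^(112-11) = 33^101 ≡ 59 (mod 113).
Giant steps γ_i = 29·59^i mod 113: γ_0=29, γ_1=16, γ_2=40, γ_3=100 (in table at j=10).
x = i·n + j = 3·11 + 10 = 43.
Check: 33^43 ≡ 29 (mod 113).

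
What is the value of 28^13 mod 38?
6

Repeated squaring. Binary of 13 = 1101.
28^1 ≡ 28 (mod 38); 28^2 ≡ 24 (mod 38); 28^4 ≡ 6 (mod 38); 28^8 ≡ 36 (mod 38)
28^13 = 28^1 × 28^4 × 28^8 ≡ 6 (mod 38)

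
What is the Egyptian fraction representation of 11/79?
1/8 + 1/71 + 1/6411 + 1/57534879 + 1/5517103778372856

Greedy algorithm:
11/79: ceiling(79/11) = 8, use 1/8
9/632: ceiling(632/9) = 71, use 1/71
7/44872: ceiling(44872/7) = 6411, use 1/6411
5/287674392: ceiling(287674392/5) = 57534879, use 1/57534879
1/5517103778372856: ceiling(5517103778372856/1) = 5517103778372856, use 1/5517103778372856
Result: 11/79 = 1/8 + 1/71 + 1/6411 + 1/57534879 + 1/5517103778372856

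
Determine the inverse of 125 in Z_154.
69

gcd(125, 154) = 1, so the inverse exists.
Extended Euclidean algorithm on (154, 125):
154 = 1 × 125 + 29  ⟹  29 = (1)·154 + (-1)·125
125 = 4 × 29 + 9  ⟹  9 = (-4)·154 + (5)·125
29 = 3 × 9 + 2  ⟹  2 = (13)·154 + (-16)·125
9 = 4 × 2 + 1  ⟹  1 = (-56)·154 + (69)·125
So (69)·125 ≡ 1 (mod 154), i.e. 125^(-1) ≡ 69 (mod 154).
Check: 125 × 69 = 8625 ≡ 1 (mod 154)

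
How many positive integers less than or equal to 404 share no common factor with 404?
200

404 = 2^2 × 101
φ(n) = n × ∏(1 - 1/p) for each prime p dividing n
φ(404) = 404 × (1 - 1/2) × (1 - 1/101) = 200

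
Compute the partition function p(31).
6842

p(n) counts ways to write n as a sum of positive integers (order ignored).
Euler's pentagonal recurrence: p(k) = p(k-1) + p(k-2) - p(k-5) - p(k-7) + p(k-12) + p(k-15) - ... (offsets j(3j∓1)/2, signs ++--, p(0)=1, p(<0)=0).
DP table for k = 0..30: p(0)=1, p(1)=1, p(2)=2, p(3)=3, p(4)=5, p(5)=7, p(6)=11, p(7)=15, p(8)=22, p(9)=30, p(10)=42, p(11)=56, p(12)=77, p(13)=101, p(14)=135, p(15)=176, p(16)=231, p(17)=297, p(18)=385, p(19)=490, p(20)=627, p(21)=792, p(22)=1002, p(23)=1255, p(24)=1575, p(25)=1958, p(26)=2436, p(27)=3010, p(28)=3718, p(29)=4565, p(30)=5604.
Final step: p(31) = p(30) + p(29) - p(26) - p(24) + p(19) + p(16) - p(9) - p(5)
= 5604 + 4565 - 2436 - 1575 + 490 + 231 - 30 - 7
= 6842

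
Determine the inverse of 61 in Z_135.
31

gcd(61, 135) = 1, so the inverse exists.
Extended Euclidean algorithm on (135, 61):
135 = 2 × 61 + 13  ⟹  13 = (1)·135 + (-2)·61
61 = 4 × 13 + 9  ⟹  9 = (-4)·135 + (9)·61
13 = 1 × 9 + 4  ⟹  4 = (5)·135 + (-11)·61
9 = 2 × 4 + 1  ⟹  1 = (-14)·135 + (31)·61
So (31)·61 ≡ 1 (mod 135), i.e. 61^(-1) ≡ 31 (mod 135).
Check: 61 × 31 = 1891 ≡ 1 (mod 135)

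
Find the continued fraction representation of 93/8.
[11; 1, 1, 1, 2]

Euclidean algorithm steps:
93 = 11 × 8 + 5
8 = 1 × 5 + 3
5 = 1 × 3 + 2
3 = 1 × 2 + 1
2 = 2 × 1 + 0
Continued fraction: [11; 1, 1, 1, 2]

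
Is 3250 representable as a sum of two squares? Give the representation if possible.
1² + 57² (a=1, b=57)

Factorization: 3250 = 2 × 5^3 × 13
By Fermat: n is sum of two squares iff every prime p ≡ 3 (mod 4) appears to even power.
All primes ≡ 3 (mod 4) appear to even power.
Search a = 0, 1, 2, … for 3250 - a² a perfect square: first hit at a = 1: 3250 - 1 = 3249 = 57².
3250 = 1² + 57² = 1 + 3249 ✓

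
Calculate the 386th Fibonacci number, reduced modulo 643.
218

Matrix identity: Q^n = [[F_(n+1), F_n], [F_n, F_(n-1)]] with Q = [[1,1],[1,0]].
n = 386 = 110000010₂. Square-and-multiply, entries mod 643:
Q^1 = [[1,1],[1,0]]
Q^3 = (Q^1)²·Q = [[3,2],[2,1]]
Q^6 = (Q^3)² = [[13,8],[8,5]]
Q^12 = (Q^6)² = [[233,144],[144,89]]
Q^24 = (Q^12)² = [[437,72],[72,365]]
Q^48 = (Q^24)² = [[38,517],[517,164]]
Q^96 = (Q^48)² = [[602,268],[268,334]]
Q^193 = (Q^96)²·Q = [[281,203],[203,78]]
Q^386 = (Q^193)² = [[572,218],[218,354]]
F_386 mod 643 = Q^386[0][1] = 218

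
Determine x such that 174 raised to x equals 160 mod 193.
27

Baby-step giant-step with step n = ⌈√193⌉ = 14.
Baby steps 174^j mod 193 (j:value) for j=0..13: 0:1, 1:174, 2:168, 3:89, 4:46, 5:91, 6:8, 7:41, 8:186, 9:133, 10:175, 11:149, 12:64, 13:135.
Giant-step multiplier: 174^(-14) ≡ 174^(192-14) = 174^178 ≡ 31 (mod 193).
Giant steps γ_i = 160·31^i mod 193: γ_0=160, γ_1=135 (in table at j=13).
x = i·n + j = 1·14 + 13 = 27.
Check: 174^27 ≡ 160 (mod 193).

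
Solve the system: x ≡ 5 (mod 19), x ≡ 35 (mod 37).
442

Using Chinese Remainder Theorem:
M = 19 × 37 = 703
M1 = 37, M2 = 19
y1 = 37^(-1) mod 19 = 18
y2 = 19^(-1) mod 37 = 2
x = (5×37×18 + 35×19×2) mod 703 = 442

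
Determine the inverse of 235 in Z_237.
118

gcd(235, 237) = 1, so the inverse exists.
Extended Euclidean algorithm on (237, 235):
237 = 1 × 235 + 2  ⟹  2 = (1)·237 + (-1)·235
235 = 117 × 2 + 1  ⟹  1 = (-117)·237 + (118)·235
So (118)·235 ≡ 1 (mod 237), i.e. 235^(-1) ≡ 118 (mod 237).
Check: 235 × 118 = 27730 ≡ 1 (mod 237)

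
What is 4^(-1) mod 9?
7

gcd(4, 9) = 1, so the inverse exists.
Extended Euclidean algorithm on (9, 4):
9 = 2 × 4 + 1  ⟹  1 = (1)·9 + (-2)·4
So (-2)·4 ≡ 1 (mod 9), i.e. 4^(-1) ≡ -2 ≡ 7 (mod 9).
Check: 4 × 7 = 28 ≡ 1 (mod 9)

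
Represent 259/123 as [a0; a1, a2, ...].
[2; 9, 2, 6]

Euclidean algorithm steps:
259 = 2 × 123 + 13
123 = 9 × 13 + 6
13 = 2 × 6 + 1
6 = 6 × 1 + 0
Continued fraction: [2; 9, 2, 6]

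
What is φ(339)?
224

339 = 3 × 113
φ(n) = n × ∏(1 - 1/p) for each prime p dividing n
φ(339) = 339 × (1 - 1/3) × (1 - 1/113) = 224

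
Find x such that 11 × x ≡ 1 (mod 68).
31

gcd(11, 68) = 1, so the inverse exists.
Extended Euclidean algorithm on (68, 11):
68 = 6 × 11 + 2  ⟹  2 = (1)·68 + (-6)·11
11 = 5 × 2 + 1  ⟹  1 = (-5)·68 + (31)·11
So (31)·11 ≡ 1 (mod 68), i.e. 11^(-1) ≡ 31 (mod 68).
Check: 11 × 31 = 341 ≡ 1 (mod 68)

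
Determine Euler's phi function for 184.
88

184 = 2^3 × 23
φ(n) = n × ∏(1 - 1/p) for each prime p dividing n
φ(184) = 184 × (1 - 1/2) × (1 - 1/23) = 88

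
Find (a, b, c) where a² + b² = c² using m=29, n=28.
(57, 1624, 1625)

Euclid's formula: a = m² - n², b = 2mn, c = m² + n²
m = 29, n = 28
a = 29² - 28² = 841 - 784 = 57
b = 2 × 29 × 28 = 1624
c = 29² + 28² = 841 + 784 = 1625
Verification: 57² + 1624² = 3249 + 2637376 = 2640625 = 1625² ✓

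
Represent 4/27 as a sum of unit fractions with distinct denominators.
1/7 + 1/189

Greedy algorithm:
4/27: ceiling(27/4) = 7, use 1/7
1/189: ceiling(189/1) = 189, use 1/189
Result: 4/27 = 1/7 + 1/189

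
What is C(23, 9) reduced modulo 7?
3

Using Lucas' theorem:
Write n=23 and k=9 in base 7:
n in base 7: [3, 2]
k in base 7: [1, 2]
C(23,9) mod 7 = ∏ C(n_i, k_i) mod 7
Digit binomials (mod 7): C(3,1) = 3; C(2,2) = 1
Product: 3 × 1 = 3 ≡ 3 (mod 7)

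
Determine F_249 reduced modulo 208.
2

Matrix identity: Q^n = [[F_(n+1), F_n], [F_n, F_(n-1)]] with Q = [[1,1],[1,0]].
n = 249 = 11111001₂. Square-and-multiply, entries mod 208:
Q^1 = [[1,1],[1,0]]
Q^3 = (Q^1)²·Q = [[3,2],[2,1]]
Q^7 = (Q^3)²·Q = [[21,13],[13,8]]
Q^15 = (Q^7)²·Q = [[155,194],[194,169]]
Q^31 = (Q^15)²·Q = [[133,93],[93,40]]
Q^62 = (Q^31)² = [[130,73],[73,57]]
Q^124 = (Q^62)² = [[181,131],[131,50]]
Q^249 = (Q^124)²·Q = [[103,2],[2,101]]
F_249 mod 208 = Q^249[0][1] = 2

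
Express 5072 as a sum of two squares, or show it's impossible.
44² + 56² (a=44, b=56)

Factorization: 5072 = 2^4 × 317
By Fermat: n is sum of two squares iff every prime p ≡ 3 (mod 4) appears to even power.
All primes ≡ 3 (mod 4) appear to even power.
Search a = 0, 1, 2, … for 5072 - a² a perfect square: first hit at a = 44: 5072 - 1936 = 3136 = 56².
5072 = 44² + 56² = 1936 + 3136 ✓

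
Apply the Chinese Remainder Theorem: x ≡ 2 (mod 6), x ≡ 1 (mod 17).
86

Using Chinese Remainder Theorem:
M = 6 × 17 = 102
M1 = 17, M2 = 6
y1 = 17^(-1) mod 6 = 5
y2 = 6^(-1) mod 17 = 3
x = (2×17×5 + 1×6×3) mod 102 = 86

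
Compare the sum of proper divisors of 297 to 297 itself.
deficient

Proper divisors of 297: sum = 1 + 3 + 9 + 11 + 27 + 33 + 99 = 183
Since 183 < 297, 297 is deficient.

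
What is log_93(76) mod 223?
92

Baby-step giant-step with step n = ⌈√223⌉ = 15.
Baby steps 93^j mod 223 (j:value) for j=0..14: 0:1, 1:93, 2:175, 3:219, 4:74, 5:192, 6:16, 7:150, 8:124, 9:159, 10:69, 11:173, 12:33, 13:170, 14:200.
Giant-step multiplier: 93^(-15) ≡ 93^(222-15) = 93^207 ≡ 174 (mod 223).
Giant steps γ_i = 76·174^i mod 223: γ_0=76, γ_1=67, γ_2=62, γ_3=84, γ_4=121, γ_5=92, γ_6=175 (in table at j=2).
x = i·n + j = 6·15 + 2 = 92.
Check: 93^92 ≡ 76 (mod 223).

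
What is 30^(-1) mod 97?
55

gcd(30, 97) = 1, so the inverse exists.
Extended Euclidean algorithm on (97, 30):
97 = 3 × 30 + 7  ⟹  7 = (1)·97 + (-3)·30
30 = 4 × 7 + 2  ⟹  2 = (-4)·97 + (13)·30
7 = 3 × 2 + 1  ⟹  1 = (13)·97 + (-42)·30
So (-42)·30 ≡ 1 (mod 97), i.e. 30^(-1) ≡ -42 ≡ 55 (mod 97).
Check: 30 × 55 = 1650 ≡ 1 (mod 97)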